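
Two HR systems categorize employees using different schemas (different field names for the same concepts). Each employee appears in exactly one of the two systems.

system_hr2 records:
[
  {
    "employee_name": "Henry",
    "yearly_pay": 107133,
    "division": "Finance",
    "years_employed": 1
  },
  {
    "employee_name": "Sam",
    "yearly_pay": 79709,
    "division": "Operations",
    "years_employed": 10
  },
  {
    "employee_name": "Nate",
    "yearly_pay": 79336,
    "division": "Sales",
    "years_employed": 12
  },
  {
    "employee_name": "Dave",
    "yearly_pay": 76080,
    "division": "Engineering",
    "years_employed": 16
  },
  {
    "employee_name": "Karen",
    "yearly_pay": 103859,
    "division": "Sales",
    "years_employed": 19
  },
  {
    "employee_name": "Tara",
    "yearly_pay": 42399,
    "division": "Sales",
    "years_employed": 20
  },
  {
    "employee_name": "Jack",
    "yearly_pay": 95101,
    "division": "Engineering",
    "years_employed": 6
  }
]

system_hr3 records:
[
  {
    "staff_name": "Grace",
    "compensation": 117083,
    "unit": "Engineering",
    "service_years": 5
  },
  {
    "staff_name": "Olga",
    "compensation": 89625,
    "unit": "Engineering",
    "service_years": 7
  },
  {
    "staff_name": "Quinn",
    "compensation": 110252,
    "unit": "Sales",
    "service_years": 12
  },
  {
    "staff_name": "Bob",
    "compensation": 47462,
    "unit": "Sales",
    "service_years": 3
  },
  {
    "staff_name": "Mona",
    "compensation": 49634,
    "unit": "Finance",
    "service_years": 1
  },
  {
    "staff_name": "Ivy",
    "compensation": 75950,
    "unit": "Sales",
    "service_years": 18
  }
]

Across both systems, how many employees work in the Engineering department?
4

Schema mapping: "division" (system_hr2) = "unit" (system_hr3) = department

Engineering employees in system_hr2: 2
Engineering employees in system_hr3: 2

Total in Engineering: 2 + 2 = 4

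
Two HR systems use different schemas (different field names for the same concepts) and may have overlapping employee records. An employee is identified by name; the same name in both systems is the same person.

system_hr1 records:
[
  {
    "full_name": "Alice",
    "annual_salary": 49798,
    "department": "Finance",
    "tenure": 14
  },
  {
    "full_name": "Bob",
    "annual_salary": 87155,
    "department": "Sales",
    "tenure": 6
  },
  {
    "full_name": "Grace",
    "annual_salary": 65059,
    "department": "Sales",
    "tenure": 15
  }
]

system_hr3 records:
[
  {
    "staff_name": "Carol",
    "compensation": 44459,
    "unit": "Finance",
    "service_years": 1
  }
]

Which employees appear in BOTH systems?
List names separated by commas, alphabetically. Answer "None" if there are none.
None

Schema mapping: "full_name" (system_hr1) = "staff_name" (system_hr3) = employee name

Names in system_hr1: ['Alice', 'Bob', 'Grace']
Names in system_hr3: ['Carol']

Intersection: None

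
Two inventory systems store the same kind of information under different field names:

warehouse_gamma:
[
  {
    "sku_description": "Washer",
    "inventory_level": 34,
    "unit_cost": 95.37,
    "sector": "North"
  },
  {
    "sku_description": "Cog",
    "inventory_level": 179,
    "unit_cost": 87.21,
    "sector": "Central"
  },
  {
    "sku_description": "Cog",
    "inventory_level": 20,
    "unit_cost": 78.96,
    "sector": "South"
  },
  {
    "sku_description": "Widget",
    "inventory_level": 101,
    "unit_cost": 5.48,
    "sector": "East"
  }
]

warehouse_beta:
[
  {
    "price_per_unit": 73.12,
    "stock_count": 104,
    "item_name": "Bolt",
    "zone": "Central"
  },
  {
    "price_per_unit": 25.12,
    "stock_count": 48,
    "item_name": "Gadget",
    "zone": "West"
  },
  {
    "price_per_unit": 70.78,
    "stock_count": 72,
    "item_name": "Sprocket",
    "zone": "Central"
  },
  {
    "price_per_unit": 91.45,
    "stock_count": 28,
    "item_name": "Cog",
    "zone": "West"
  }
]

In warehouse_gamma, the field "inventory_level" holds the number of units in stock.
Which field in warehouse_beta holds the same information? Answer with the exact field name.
stock_count

In warehouse_gamma, "inventory_level" holds the number of units in stock.
The fields in warehouse_beta are: "price_per_unit", "stock_count", "item_name", "zone".
"stock_count" is the match: the name refers to the same concept and its values are whole-number counts (e.g. 104, 48).
The other fields ("price_per_unit", "item_name", "zone") hold different kinds of data.

So "inventory_level" in warehouse_gamma corresponds to "stock_count" in warehouse_beta.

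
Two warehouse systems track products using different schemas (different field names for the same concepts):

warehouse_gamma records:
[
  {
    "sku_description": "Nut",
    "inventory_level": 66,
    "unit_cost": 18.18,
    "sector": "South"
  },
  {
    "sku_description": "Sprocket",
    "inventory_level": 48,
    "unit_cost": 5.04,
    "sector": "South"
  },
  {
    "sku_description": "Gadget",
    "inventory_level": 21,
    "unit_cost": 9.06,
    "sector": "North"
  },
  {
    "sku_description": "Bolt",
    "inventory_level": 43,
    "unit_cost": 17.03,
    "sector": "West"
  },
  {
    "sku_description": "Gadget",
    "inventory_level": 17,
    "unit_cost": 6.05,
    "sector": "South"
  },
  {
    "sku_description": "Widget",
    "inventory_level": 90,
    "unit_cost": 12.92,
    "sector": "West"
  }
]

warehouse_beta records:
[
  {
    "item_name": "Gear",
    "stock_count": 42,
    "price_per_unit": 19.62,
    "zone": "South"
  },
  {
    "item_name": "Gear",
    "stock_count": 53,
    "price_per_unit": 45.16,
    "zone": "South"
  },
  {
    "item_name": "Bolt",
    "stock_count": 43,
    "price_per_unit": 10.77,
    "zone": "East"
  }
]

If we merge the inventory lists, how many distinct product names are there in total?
6

Schema mapping: "sku_description" (warehouse_gamma) = "item_name" (warehouse_beta) = product name

Products in warehouse_gamma: ['Bolt', 'Gadget', 'Nut', 'Sprocket', 'Widget']
Products in warehouse_beta: ['Bolt', 'Gear']

Union (unique products): ['Bolt', 'Gadget', 'Gear', 'Nut', 'Sprocket', 'Widget']
Count: 6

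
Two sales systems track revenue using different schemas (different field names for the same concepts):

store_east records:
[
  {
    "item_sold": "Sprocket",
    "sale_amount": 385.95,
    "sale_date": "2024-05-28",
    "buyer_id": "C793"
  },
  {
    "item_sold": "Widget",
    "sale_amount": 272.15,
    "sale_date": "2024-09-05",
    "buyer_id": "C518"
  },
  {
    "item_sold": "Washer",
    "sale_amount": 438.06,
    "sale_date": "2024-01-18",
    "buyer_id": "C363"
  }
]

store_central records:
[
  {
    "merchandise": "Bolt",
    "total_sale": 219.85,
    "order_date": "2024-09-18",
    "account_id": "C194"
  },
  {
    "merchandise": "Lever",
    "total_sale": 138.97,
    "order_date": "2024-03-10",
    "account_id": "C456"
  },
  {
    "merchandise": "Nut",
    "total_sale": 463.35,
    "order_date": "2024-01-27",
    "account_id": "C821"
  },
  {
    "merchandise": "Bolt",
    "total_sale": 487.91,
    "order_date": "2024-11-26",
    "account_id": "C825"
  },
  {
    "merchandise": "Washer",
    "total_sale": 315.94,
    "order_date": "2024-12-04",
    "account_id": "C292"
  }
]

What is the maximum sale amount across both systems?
487.91

Reconcile: "sale_amount" (store_east) = "total_sale" (store_central) = sale amount

Maximum in store_east: 438.06
Maximum in store_central: 487.91

Overall maximum: max(438.06, 487.91) = 487.91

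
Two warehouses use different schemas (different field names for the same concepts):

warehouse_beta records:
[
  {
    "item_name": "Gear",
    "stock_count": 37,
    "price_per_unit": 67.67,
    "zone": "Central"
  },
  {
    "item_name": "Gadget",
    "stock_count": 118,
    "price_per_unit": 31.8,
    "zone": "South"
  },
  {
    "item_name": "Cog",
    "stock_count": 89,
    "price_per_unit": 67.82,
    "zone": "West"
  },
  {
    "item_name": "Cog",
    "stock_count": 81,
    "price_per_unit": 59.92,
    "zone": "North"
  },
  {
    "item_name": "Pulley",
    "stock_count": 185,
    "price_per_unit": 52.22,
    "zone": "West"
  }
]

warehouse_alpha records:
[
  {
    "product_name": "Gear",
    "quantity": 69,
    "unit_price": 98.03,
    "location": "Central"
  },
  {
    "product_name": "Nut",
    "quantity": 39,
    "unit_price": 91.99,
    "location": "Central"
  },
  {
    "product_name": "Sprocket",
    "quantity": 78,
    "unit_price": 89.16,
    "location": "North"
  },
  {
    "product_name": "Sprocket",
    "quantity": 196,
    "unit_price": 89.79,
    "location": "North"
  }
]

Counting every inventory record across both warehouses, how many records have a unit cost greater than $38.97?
8

Schema mapping: "price_per_unit" (warehouse_beta) = "unit_price" (warehouse_alpha) = unit cost

Records > $38.97 in warehouse_beta: 4
Records > $38.97 in warehouse_alpha: 4

Total count: 4 + 4 = 8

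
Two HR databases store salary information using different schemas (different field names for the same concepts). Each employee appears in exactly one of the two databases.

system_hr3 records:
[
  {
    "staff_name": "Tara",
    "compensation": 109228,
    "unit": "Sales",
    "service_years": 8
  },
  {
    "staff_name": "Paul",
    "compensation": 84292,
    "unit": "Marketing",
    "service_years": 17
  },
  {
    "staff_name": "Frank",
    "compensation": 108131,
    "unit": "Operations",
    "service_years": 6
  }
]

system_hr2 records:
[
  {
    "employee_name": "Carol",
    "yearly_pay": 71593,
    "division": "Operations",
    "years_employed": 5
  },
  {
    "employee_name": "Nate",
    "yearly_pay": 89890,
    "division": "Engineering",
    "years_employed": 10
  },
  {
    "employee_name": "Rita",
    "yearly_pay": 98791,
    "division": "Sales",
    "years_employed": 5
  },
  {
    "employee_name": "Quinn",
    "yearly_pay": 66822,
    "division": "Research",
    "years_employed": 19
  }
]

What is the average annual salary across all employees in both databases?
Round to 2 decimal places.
89821.00

Schema mapping: "compensation" (system_hr3) = "yearly_pay" (system_hr2) = annual salary

All salaries: [109228, 84292, 108131, 71593, 89890, 98791, 66822]
Sum: 628747
Count: 7
Average: 628747 / 7 = 89821.00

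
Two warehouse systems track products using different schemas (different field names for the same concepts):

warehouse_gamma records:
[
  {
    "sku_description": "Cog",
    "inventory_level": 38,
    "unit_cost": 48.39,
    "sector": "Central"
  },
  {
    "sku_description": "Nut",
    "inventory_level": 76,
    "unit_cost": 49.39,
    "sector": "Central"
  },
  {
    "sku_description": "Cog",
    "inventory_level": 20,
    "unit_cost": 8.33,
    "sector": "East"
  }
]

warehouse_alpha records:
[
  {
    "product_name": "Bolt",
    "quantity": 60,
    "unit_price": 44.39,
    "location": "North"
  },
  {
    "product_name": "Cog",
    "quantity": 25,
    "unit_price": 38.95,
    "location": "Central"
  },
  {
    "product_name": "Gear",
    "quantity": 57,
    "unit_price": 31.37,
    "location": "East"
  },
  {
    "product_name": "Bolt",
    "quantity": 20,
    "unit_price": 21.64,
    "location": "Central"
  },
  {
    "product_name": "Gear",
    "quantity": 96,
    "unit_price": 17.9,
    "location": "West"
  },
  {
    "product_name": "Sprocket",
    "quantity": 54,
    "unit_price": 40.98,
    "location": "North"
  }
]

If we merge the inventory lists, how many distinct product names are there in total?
5

Schema mapping: "sku_description" (warehouse_gamma) = "product_name" (warehouse_alpha) = product name

Products in warehouse_gamma: ['Cog', 'Nut']
Products in warehouse_alpha: ['Bolt', 'Cog', 'Gear', 'Sprocket']

Union (unique products): ['Bolt', 'Cog', 'Gear', 'Nut', 'Sprocket']
Count: 5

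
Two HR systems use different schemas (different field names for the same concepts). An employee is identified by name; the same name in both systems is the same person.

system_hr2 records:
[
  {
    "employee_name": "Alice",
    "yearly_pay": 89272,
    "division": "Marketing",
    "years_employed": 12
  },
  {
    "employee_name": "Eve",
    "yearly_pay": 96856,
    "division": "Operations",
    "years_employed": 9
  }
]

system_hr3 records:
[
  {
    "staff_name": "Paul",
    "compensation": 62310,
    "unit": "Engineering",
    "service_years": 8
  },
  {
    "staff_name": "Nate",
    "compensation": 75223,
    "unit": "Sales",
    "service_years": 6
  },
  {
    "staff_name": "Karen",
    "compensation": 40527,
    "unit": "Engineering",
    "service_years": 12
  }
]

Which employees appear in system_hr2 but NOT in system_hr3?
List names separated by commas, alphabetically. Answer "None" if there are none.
Alice, Eve

Schema mapping: "employee_name" (system_hr2) = "staff_name" (system_hr3) = employee name

Names in system_hr2: ['Alice', 'Eve']
Names in system_hr3: ['Karen', 'Nate', 'Paul']

In system_hr2 but not system_hr3: ['Alice', 'Eve']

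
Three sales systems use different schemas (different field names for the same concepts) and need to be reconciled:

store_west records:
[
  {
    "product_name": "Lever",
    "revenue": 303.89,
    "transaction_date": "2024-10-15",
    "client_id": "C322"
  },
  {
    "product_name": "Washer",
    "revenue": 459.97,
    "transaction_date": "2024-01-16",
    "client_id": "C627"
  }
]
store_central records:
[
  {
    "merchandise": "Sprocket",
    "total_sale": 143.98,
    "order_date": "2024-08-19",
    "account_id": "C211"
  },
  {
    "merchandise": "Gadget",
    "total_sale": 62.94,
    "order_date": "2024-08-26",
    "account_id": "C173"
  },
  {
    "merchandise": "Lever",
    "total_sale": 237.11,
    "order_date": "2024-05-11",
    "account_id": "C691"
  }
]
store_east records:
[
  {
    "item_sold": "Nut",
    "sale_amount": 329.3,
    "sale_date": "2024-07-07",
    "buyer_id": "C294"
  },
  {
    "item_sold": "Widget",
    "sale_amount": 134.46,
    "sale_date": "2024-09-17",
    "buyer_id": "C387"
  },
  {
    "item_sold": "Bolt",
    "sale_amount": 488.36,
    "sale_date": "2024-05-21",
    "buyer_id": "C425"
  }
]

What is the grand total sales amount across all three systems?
2160.01

Schema reconciliation - all amount fields map to sale amount:

store_west (revenue): 763.86
store_central (total_sale): 444.03
store_east (sale_amount): 952.12

Grand total: 2160.01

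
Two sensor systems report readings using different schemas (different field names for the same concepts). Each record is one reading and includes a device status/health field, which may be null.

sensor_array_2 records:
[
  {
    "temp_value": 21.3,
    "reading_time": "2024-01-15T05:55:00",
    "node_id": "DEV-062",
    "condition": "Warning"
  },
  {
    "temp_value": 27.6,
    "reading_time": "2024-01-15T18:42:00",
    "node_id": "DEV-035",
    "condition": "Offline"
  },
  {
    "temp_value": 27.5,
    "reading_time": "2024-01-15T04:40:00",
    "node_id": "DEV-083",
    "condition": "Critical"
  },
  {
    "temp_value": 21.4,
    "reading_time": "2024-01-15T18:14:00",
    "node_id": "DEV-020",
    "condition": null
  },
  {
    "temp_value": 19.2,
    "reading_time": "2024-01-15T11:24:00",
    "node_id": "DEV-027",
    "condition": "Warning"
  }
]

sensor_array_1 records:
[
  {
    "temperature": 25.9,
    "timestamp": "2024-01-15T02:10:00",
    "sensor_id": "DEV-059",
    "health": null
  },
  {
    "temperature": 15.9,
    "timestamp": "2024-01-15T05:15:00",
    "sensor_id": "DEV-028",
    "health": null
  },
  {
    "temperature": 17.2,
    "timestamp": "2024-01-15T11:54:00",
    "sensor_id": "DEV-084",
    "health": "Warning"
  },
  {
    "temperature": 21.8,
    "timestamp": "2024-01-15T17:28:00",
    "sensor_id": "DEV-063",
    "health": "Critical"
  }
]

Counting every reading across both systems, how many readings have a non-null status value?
6

Schema mapping: "condition" (sensor_array_2) = "health" (sensor_array_1) = status

Non-null in sensor_array_2: 4
Non-null in sensor_array_1: 2

Total non-null: 4 + 2 = 6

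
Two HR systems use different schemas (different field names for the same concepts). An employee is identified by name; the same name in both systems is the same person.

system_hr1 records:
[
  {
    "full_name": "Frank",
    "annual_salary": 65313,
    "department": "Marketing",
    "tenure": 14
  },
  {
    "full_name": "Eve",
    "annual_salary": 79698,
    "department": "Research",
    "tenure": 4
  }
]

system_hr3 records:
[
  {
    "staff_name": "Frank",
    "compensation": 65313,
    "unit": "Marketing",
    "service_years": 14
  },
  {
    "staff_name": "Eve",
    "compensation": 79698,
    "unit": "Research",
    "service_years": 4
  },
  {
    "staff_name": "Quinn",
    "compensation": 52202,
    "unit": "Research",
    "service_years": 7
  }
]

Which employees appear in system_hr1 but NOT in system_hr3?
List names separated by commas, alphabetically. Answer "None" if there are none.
None

Schema mapping: "full_name" (system_hr1) = "staff_name" (system_hr3) = employee name

Names in system_hr1: ['Eve', 'Frank']
Names in system_hr3: ['Eve', 'Frank', 'Quinn']

In system_hr1 but not system_hr3: None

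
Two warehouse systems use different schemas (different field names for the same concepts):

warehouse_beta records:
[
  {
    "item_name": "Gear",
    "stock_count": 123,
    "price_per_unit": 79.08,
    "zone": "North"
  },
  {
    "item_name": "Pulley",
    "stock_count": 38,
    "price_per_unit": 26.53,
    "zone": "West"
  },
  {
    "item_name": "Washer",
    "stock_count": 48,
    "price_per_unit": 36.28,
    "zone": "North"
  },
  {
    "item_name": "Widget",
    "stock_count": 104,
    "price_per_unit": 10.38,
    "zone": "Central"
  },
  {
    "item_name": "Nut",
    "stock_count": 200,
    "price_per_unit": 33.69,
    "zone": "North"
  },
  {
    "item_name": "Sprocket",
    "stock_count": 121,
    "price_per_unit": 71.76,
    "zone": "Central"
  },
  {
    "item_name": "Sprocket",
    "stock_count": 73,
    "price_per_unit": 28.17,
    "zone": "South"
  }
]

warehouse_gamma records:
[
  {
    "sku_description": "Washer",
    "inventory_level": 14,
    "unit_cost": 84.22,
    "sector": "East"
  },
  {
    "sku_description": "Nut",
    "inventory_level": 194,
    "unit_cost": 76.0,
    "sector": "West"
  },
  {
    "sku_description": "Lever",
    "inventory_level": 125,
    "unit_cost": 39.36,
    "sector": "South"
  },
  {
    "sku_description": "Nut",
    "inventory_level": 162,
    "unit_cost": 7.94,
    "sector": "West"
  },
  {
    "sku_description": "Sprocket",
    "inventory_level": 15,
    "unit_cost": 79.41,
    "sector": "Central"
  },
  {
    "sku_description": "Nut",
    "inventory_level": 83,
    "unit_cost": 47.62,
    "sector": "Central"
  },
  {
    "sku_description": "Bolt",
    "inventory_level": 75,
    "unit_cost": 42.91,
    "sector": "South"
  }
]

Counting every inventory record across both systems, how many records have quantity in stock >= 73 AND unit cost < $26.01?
2

Schema mappings:
- "stock_count" (warehouse_beta) = "inventory_level" (warehouse_gamma) = quantity
- "price_per_unit" (warehouse_beta) = "unit_cost" (warehouse_gamma) = unit cost

Records meeting both conditions in warehouse_beta: 1
Records meeting both conditions in warehouse_gamma: 1

Total: 1 + 1 = 2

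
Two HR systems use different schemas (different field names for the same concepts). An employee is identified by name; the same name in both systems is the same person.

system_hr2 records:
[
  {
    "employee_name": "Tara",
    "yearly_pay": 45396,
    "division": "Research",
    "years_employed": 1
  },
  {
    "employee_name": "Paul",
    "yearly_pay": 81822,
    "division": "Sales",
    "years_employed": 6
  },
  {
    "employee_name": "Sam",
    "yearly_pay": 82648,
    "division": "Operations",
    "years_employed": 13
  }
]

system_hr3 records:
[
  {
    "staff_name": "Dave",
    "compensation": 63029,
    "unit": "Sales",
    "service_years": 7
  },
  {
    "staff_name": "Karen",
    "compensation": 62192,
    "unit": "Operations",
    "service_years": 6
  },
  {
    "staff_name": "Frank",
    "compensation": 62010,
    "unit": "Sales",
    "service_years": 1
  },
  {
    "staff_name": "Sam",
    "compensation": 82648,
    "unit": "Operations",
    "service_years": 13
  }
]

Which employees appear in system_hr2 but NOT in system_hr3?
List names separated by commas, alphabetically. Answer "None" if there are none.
Paul, Tara

Schema mapping: "employee_name" (system_hr2) = "staff_name" (system_hr3) = employee name

Names in system_hr2: ['Paul', 'Sam', 'Tara']
Names in system_hr3: ['Dave', 'Frank', 'Karen', 'Sam']

In system_hr2 but not system_hr3: ['Paul', 'Tara']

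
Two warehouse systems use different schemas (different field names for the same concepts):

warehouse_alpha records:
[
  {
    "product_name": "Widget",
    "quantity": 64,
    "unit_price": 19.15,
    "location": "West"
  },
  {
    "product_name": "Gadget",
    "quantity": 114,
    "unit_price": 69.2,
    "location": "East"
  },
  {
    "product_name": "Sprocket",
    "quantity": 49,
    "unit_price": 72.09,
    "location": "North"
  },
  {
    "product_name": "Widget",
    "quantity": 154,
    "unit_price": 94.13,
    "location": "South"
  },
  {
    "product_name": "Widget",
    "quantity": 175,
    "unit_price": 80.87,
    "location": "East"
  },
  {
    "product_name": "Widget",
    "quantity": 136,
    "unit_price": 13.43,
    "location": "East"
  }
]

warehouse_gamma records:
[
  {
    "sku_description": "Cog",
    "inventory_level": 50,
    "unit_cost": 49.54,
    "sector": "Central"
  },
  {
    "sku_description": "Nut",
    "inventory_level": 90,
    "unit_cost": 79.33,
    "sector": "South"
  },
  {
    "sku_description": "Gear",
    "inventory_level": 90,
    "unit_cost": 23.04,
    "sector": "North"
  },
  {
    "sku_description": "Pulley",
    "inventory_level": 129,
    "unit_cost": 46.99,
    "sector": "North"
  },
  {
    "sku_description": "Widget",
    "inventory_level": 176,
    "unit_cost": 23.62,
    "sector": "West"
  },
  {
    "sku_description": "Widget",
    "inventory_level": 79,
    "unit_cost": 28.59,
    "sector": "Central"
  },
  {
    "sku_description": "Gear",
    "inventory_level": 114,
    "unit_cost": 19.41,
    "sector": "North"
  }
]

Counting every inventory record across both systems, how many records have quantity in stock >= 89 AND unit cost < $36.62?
4

Schema mappings:
- "quantity" (warehouse_alpha) = "inventory_level" (warehouse_gamma) = quantity
- "unit_price" (warehouse_alpha) = "unit_cost" (warehouse_gamma) = unit cost

Records meeting both conditions in warehouse_alpha: 1
Records meeting both conditions in warehouse_gamma: 3

Total: 1 + 3 = 4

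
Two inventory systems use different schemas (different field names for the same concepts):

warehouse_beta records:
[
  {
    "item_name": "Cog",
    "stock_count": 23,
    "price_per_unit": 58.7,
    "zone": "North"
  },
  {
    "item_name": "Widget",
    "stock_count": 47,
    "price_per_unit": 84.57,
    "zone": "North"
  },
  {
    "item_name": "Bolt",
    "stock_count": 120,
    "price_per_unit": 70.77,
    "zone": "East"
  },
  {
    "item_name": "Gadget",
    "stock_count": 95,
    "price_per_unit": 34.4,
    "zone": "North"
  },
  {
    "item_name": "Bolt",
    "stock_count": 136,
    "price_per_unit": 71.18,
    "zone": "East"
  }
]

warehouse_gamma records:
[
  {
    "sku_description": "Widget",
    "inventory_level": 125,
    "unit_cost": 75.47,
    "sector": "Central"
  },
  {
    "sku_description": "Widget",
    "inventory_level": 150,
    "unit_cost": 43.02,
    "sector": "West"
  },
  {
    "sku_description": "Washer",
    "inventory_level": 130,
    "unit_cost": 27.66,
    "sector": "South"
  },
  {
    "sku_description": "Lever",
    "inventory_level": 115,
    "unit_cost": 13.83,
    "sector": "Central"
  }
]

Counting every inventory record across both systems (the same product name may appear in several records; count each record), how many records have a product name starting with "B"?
2

Schema mapping: "item_name" (warehouse_beta) = "sku_description" (warehouse_gamma) = product name

Records with product name starting with "B" in warehouse_beta: 2
Records with product name starting with "B" in warehouse_gamma: 0

Total: 2 + 0 = 2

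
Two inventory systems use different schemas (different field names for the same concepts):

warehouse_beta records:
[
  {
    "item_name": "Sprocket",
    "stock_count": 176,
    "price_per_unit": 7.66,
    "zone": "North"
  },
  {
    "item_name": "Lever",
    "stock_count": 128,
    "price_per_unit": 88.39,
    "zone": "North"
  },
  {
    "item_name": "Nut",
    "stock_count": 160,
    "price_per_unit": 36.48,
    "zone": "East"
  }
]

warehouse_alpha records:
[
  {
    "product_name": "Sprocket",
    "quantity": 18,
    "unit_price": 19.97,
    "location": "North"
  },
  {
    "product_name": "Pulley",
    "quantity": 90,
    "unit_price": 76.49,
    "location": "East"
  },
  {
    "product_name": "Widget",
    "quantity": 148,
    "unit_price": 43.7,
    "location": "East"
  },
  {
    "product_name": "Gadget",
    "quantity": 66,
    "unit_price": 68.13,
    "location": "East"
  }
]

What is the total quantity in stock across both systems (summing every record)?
786

To reconcile these schemas, identify the field holding the quantity in stock in each system:
1. In warehouse_beta it is "stock_count"
2. In warehouse_alpha it is "quantity"

From warehouse_beta: 176 + 128 + 160 = 464
From warehouse_alpha: 18 + 90 + 148 + 66 = 322

Total: 464 + 322 = 786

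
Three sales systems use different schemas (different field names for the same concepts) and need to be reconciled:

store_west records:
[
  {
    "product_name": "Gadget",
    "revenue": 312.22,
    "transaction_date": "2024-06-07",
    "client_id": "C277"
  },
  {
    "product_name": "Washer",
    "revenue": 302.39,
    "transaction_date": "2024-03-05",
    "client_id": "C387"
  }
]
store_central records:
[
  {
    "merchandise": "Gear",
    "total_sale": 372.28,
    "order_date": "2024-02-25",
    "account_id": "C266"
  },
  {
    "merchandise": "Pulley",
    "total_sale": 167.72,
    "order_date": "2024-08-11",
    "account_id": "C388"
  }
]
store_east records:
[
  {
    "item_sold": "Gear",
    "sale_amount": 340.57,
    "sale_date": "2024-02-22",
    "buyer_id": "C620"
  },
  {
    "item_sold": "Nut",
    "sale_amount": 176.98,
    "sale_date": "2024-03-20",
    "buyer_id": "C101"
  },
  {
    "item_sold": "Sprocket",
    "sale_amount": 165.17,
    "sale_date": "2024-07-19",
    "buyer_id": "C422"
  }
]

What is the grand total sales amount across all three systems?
1837.33

Schema reconciliation - all amount fields map to sale amount:

store_west (revenue): 614.61
store_central (total_sale): 540.0
store_east (sale_amount): 682.72

Grand total: 1837.33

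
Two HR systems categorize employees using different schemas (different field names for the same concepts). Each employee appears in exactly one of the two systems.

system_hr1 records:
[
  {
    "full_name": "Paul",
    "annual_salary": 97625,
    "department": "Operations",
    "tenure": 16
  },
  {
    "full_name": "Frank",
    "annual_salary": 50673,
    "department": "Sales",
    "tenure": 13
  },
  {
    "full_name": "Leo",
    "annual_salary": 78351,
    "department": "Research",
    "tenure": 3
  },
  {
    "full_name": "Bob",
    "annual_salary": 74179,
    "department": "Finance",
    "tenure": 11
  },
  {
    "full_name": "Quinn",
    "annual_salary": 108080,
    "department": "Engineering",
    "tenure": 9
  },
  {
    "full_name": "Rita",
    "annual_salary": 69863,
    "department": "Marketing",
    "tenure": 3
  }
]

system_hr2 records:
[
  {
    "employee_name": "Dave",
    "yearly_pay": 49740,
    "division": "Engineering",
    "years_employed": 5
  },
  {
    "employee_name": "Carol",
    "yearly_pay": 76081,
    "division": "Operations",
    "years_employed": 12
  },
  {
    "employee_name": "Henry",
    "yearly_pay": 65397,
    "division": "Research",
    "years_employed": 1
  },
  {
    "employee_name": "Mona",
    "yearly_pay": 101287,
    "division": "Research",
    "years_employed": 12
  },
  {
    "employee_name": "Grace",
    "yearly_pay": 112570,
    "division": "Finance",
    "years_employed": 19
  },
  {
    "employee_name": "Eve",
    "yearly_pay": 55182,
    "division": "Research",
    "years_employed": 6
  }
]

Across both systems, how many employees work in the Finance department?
2

Schema mapping: "department" (system_hr1) = "division" (system_hr2) = department

Finance employees in system_hr1: 1
Finance employees in system_hr2: 1

Total in Finance: 1 + 1 = 2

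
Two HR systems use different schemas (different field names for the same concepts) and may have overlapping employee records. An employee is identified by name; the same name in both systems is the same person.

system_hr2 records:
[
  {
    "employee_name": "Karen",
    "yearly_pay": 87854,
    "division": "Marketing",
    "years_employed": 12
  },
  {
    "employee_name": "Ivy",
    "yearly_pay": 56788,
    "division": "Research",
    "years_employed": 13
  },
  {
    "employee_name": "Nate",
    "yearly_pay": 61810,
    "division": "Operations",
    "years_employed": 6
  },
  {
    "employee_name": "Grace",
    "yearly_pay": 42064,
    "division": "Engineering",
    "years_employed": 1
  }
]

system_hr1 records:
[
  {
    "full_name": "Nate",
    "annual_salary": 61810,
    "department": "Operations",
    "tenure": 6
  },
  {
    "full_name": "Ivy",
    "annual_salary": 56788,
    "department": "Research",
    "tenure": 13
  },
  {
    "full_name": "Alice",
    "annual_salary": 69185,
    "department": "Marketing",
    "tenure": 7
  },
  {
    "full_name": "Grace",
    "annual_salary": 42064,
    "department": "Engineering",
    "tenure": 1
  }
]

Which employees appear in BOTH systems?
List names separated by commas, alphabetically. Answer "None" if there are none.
Grace, Ivy, Nate

Schema mapping: "employee_name" (system_hr2) = "full_name" (system_hr1) = employee name

Names in system_hr2: ['Grace', 'Ivy', 'Karen', 'Nate']
Names in system_hr1: ['Alice', 'Grace', 'Ivy', 'Nate']

Intersection: ['Grace', 'Ivy', 'Nate']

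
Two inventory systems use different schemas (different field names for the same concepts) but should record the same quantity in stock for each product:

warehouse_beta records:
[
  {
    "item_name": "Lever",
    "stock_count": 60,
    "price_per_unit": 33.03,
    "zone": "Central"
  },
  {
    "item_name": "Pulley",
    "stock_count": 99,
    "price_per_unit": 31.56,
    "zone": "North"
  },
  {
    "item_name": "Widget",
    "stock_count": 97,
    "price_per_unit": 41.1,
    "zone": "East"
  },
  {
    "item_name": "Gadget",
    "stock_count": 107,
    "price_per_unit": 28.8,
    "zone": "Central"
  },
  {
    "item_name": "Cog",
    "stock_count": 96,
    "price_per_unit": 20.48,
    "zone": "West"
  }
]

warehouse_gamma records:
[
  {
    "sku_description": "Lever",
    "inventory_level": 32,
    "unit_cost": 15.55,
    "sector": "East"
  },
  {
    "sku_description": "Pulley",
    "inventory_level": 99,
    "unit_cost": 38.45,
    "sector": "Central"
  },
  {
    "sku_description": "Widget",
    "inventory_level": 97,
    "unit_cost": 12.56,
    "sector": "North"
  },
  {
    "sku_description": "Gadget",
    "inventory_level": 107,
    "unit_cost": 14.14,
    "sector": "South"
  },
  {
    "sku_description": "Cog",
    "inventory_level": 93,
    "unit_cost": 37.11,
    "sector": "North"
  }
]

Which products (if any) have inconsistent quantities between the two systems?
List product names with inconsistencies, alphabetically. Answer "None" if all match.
Cog, Lever

Schema mappings:
- "item_name" (warehouse_beta) = "sku_description" (warehouse_gamma) = product name
- "stock_count" (warehouse_beta) = "inventory_level" (warehouse_gamma) = quantity

Comparison:
  Lever: 60 vs 32 - MISMATCH
  Pulley: 99 vs 99 - MATCH
  Widget: 97 vs 97 - MATCH
  Gadget: 107 vs 107 - MATCH
  Cog: 96 vs 93 - MISMATCH

Products with inconsistencies: Cog, Lever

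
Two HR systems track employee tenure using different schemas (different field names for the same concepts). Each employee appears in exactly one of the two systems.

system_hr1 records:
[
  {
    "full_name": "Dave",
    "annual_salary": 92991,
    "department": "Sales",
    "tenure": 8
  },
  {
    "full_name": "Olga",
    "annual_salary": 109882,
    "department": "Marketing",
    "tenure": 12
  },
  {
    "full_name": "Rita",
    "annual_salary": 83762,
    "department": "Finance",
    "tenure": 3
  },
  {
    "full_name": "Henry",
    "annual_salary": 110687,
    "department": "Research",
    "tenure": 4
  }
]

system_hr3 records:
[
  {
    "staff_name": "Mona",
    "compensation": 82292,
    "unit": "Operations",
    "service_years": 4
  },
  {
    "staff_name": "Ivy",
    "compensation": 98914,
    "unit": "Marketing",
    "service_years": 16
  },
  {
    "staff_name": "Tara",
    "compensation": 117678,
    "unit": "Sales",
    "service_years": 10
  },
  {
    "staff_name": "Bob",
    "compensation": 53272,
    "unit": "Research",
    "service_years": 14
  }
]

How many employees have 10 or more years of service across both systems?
4

Reconcile schemas: "tenure" (system_hr1) = "service_years" (system_hr3) = years of service

From system_hr1: 1 employees with >= 10 years
From system_hr3: 3 employees with >= 10 years

Total: 1 + 3 = 4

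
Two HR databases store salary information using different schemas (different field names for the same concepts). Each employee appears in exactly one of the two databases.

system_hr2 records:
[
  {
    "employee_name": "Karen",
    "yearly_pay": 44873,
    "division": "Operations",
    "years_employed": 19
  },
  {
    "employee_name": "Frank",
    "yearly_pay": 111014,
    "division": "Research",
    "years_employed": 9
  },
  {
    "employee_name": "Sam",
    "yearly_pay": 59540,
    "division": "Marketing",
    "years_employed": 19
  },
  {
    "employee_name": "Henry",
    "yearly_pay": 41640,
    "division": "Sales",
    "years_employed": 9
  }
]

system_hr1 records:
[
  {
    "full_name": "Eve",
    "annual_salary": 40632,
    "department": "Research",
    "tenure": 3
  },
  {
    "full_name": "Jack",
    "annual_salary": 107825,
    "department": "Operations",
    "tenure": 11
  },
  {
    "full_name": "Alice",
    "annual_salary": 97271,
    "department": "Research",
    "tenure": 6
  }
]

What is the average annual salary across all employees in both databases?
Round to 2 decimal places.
71827.86

Schema mapping: "yearly_pay" (system_hr2) = "annual_salary" (system_hr1) = annual salary

All salaries: [44873, 111014, 59540, 41640, 40632, 107825, 97271]
Sum: 502795
Count: 7
Average: 502795 / 7 = 71827.86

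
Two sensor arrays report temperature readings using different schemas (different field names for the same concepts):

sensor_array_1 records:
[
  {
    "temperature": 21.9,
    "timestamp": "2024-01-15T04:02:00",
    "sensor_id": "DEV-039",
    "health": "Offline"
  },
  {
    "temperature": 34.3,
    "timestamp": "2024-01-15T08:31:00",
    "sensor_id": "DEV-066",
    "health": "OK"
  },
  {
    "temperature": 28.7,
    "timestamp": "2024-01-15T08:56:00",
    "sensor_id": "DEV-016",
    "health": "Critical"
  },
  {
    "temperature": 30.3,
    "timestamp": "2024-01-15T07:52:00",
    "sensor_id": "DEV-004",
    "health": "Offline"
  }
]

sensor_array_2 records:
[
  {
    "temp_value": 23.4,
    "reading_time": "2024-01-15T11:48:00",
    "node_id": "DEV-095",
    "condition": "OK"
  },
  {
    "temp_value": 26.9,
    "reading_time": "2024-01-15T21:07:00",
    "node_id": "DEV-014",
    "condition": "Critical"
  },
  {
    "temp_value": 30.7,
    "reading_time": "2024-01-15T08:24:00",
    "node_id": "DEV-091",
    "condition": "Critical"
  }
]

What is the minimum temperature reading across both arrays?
21.9

Schema mapping: "temperature" (sensor_array_1) = "temp_value" (sensor_array_2) = temperature reading

Minimum in sensor_array_1: 21.9
Minimum in sensor_array_2: 23.4

Overall minimum: min(21.9, 23.4) = 21.9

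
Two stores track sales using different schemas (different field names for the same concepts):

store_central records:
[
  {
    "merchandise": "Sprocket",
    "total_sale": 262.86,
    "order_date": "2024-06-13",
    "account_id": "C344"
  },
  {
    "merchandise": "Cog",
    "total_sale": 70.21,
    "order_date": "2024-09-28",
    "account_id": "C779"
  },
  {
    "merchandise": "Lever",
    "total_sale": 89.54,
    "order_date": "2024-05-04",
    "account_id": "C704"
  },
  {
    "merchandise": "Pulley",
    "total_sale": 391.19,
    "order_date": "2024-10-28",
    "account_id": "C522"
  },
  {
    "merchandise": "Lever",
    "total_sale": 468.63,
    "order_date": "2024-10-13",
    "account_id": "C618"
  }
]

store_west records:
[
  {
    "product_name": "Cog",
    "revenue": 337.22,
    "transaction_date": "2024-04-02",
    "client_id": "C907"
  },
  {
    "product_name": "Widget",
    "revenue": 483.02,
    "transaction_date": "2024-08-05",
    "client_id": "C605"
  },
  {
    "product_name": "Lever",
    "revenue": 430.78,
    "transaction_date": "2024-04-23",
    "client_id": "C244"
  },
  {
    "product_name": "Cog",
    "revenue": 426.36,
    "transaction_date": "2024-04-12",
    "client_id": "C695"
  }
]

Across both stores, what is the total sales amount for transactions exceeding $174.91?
2800.06

Schema mapping: "total_sale" (store_central) = "revenue" (store_west) = sale amount

Sum of sales > $174.91 in store_central: 1122.68
Sum of sales > $174.91 in store_west: 1677.38

Total: 1122.68 + 1677.38 = 2800.06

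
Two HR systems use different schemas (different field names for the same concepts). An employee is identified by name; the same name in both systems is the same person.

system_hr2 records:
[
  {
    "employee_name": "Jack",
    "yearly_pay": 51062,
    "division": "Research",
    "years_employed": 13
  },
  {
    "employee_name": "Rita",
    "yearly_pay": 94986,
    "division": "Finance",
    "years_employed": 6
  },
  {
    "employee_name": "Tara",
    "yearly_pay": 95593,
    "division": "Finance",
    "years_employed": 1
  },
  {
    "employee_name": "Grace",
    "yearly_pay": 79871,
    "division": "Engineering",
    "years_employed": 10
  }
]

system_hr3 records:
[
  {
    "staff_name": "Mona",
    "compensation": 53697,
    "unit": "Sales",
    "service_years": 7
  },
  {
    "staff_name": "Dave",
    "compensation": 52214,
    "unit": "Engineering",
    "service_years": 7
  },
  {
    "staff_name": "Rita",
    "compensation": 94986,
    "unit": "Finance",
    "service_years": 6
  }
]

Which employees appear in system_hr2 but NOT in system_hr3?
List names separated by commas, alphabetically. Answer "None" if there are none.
Grace, Jack, Tara

Schema mapping: "employee_name" (system_hr2) = "staff_name" (system_hr3) = employee name

Names in system_hr2: ['Grace', 'Jack', 'Rita', 'Tara']
Names in system_hr3: ['Dave', 'Mona', 'Rita']

In system_hr2 but not system_hr3: ['Grace', 'Jack', 'Tara']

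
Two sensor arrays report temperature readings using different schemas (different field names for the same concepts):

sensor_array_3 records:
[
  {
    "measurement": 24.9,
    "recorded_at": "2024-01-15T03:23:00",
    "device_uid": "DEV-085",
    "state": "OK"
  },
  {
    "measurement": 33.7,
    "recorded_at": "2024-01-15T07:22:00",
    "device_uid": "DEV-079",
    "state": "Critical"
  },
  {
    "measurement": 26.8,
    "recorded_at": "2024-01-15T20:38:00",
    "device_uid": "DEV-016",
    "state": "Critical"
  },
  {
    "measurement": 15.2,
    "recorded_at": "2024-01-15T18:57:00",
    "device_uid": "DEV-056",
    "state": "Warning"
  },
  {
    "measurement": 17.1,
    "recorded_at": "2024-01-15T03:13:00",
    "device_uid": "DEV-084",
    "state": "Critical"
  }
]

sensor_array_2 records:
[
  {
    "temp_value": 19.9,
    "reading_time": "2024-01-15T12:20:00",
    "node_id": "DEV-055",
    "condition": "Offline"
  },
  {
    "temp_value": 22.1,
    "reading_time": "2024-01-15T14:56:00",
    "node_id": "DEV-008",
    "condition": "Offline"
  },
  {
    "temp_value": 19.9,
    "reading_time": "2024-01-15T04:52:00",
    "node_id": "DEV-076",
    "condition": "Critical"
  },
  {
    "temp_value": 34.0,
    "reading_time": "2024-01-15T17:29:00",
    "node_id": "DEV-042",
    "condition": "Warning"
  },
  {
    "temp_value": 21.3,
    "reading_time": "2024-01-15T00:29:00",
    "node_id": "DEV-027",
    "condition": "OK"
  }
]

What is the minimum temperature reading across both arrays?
15.2

Schema mapping: "measurement" (sensor_array_3) = "temp_value" (sensor_array_2) = temperature reading

Minimum in sensor_array_3: 15.2
Minimum in sensor_array_2: 19.9

Overall minimum: min(15.2, 19.9) = 15.2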